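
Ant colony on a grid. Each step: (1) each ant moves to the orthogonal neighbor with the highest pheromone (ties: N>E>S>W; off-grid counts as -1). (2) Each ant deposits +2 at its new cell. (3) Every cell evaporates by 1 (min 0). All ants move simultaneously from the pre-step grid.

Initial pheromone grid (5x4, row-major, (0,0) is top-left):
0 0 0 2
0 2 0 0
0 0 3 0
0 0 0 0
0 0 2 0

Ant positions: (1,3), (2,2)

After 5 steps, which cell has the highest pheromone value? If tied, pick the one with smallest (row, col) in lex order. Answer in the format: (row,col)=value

Step 1: ant0:(1,3)->N->(0,3) | ant1:(2,2)->N->(1,2)
  grid max=3 at (0,3)
Step 2: ant0:(0,3)->S->(1,3) | ant1:(1,2)->S->(2,2)
  grid max=3 at (2,2)
Step 3: ant0:(1,3)->N->(0,3) | ant1:(2,2)->N->(1,2)
  grid max=3 at (0,3)
Step 4: ant0:(0,3)->S->(1,3) | ant1:(1,2)->S->(2,2)
  grid max=3 at (2,2)
Step 5: ant0:(1,3)->N->(0,3) | ant1:(2,2)->N->(1,2)
  grid max=3 at (0,3)
Final grid:
  0 0 0 3
  0 0 1 0
  0 0 2 0
  0 0 0 0
  0 0 0 0
Max pheromone 3 at (0,3)

Answer: (0,3)=3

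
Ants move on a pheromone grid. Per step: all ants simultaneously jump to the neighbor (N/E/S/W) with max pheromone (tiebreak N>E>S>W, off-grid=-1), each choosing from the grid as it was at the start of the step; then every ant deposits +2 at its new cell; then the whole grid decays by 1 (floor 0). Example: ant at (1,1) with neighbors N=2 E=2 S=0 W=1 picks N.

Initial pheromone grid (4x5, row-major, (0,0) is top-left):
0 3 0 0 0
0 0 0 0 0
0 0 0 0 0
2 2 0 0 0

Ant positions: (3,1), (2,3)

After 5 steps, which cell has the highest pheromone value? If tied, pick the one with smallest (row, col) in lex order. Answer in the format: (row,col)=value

Answer: (3,0)=3

Derivation:
Step 1: ant0:(3,1)->W->(3,0) | ant1:(2,3)->N->(1,3)
  grid max=3 at (3,0)
Step 2: ant0:(3,0)->E->(3,1) | ant1:(1,3)->N->(0,3)
  grid max=2 at (3,0)
Step 3: ant0:(3,1)->W->(3,0) | ant1:(0,3)->E->(0,4)
  grid max=3 at (3,0)
Step 4: ant0:(3,0)->E->(3,1) | ant1:(0,4)->S->(1,4)
  grid max=2 at (3,0)
Step 5: ant0:(3,1)->W->(3,0) | ant1:(1,4)->N->(0,4)
  grid max=3 at (3,0)
Final grid:
  0 0 0 0 1
  0 0 0 0 0
  0 0 0 0 0
  3 1 0 0 0
Max pheromone 3 at (3,0)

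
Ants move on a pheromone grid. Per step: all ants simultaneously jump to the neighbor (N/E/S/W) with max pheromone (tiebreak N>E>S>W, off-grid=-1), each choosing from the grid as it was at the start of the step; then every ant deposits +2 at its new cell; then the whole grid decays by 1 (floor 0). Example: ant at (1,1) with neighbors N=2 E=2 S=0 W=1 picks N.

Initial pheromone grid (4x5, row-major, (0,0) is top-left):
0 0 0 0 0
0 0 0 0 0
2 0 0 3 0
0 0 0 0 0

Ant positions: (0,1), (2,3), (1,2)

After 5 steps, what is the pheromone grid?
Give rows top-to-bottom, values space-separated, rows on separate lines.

After step 1: ants at (0,2),(1,3),(0,2)
  0 0 3 0 0
  0 0 0 1 0
  1 0 0 2 0
  0 0 0 0 0
After step 2: ants at (0,3),(2,3),(0,3)
  0 0 2 3 0
  0 0 0 0 0
  0 0 0 3 0
  0 0 0 0 0
After step 3: ants at (0,2),(1,3),(0,2)
  0 0 5 2 0
  0 0 0 1 0
  0 0 0 2 0
  0 0 0 0 0
After step 4: ants at (0,3),(0,3),(0,3)
  0 0 4 7 0
  0 0 0 0 0
  0 0 0 1 0
  0 0 0 0 0
After step 5: ants at (0,2),(0,2),(0,2)
  0 0 9 6 0
  0 0 0 0 0
  0 0 0 0 0
  0 0 0 0 0

0 0 9 6 0
0 0 0 0 0
0 0 0 0 0
0 0 0 0 0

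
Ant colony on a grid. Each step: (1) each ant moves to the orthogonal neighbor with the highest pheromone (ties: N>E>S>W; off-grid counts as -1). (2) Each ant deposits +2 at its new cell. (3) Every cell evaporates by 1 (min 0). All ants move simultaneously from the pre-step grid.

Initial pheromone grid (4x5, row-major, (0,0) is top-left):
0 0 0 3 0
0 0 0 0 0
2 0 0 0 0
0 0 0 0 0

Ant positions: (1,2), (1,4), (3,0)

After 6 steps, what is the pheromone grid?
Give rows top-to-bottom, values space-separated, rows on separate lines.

After step 1: ants at (0,2),(0,4),(2,0)
  0 0 1 2 1
  0 0 0 0 0
  3 0 0 0 0
  0 0 0 0 0
After step 2: ants at (0,3),(0,3),(1,0)
  0 0 0 5 0
  1 0 0 0 0
  2 0 0 0 0
  0 0 0 0 0
After step 3: ants at (0,4),(0,4),(2,0)
  0 0 0 4 3
  0 0 0 0 0
  3 0 0 0 0
  0 0 0 0 0
After step 4: ants at (0,3),(0,3),(1,0)
  0 0 0 7 2
  1 0 0 0 0
  2 0 0 0 0
  0 0 0 0 0
After step 5: ants at (0,4),(0,4),(2,0)
  0 0 0 6 5
  0 0 0 0 0
  3 0 0 0 0
  0 0 0 0 0
After step 6: ants at (0,3),(0,3),(1,0)
  0 0 0 9 4
  1 0 0 0 0
  2 0 0 0 0
  0 0 0 0 0

0 0 0 9 4
1 0 0 0 0
2 0 0 0 0
0 0 0 0 0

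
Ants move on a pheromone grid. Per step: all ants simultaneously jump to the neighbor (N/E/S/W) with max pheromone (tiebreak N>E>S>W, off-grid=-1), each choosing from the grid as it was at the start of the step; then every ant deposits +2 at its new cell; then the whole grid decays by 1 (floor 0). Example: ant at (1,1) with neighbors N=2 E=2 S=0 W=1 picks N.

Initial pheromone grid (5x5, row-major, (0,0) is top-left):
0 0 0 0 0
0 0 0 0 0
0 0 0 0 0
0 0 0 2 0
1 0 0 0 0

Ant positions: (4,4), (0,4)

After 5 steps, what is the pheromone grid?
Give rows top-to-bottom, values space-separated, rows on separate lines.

After step 1: ants at (3,4),(1,4)
  0 0 0 0 0
  0 0 0 0 1
  0 0 0 0 0
  0 0 0 1 1
  0 0 0 0 0
After step 2: ants at (3,3),(0,4)
  0 0 0 0 1
  0 0 0 0 0
  0 0 0 0 0
  0 0 0 2 0
  0 0 0 0 0
After step 3: ants at (2,3),(1,4)
  0 0 0 0 0
  0 0 0 0 1
  0 0 0 1 0
  0 0 0 1 0
  0 0 0 0 0
After step 4: ants at (3,3),(0,4)
  0 0 0 0 1
  0 0 0 0 0
  0 0 0 0 0
  0 0 0 2 0
  0 0 0 0 0
After step 5: ants at (2,3),(1,4)
  0 0 0 0 0
  0 0 0 0 1
  0 0 0 1 0
  0 0 0 1 0
  0 0 0 0 0

0 0 0 0 0
0 0 0 0 1
0 0 0 1 0
0 0 0 1 0
0 0 0 0 0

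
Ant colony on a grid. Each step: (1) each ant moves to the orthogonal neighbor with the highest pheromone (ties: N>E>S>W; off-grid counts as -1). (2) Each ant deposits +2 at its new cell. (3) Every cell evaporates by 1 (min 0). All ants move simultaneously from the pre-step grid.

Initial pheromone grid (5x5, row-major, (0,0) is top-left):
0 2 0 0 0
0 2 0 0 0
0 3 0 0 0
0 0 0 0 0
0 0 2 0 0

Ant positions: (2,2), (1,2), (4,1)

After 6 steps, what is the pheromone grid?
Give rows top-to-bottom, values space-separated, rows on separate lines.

After step 1: ants at (2,1),(1,1),(4,2)
  0 1 0 0 0
  0 3 0 0 0
  0 4 0 0 0
  0 0 0 0 0
  0 0 3 0 0
After step 2: ants at (1,1),(2,1),(3,2)
  0 0 0 0 0
  0 4 0 0 0
  0 5 0 0 0
  0 0 1 0 0
  0 0 2 0 0
After step 3: ants at (2,1),(1,1),(4,2)
  0 0 0 0 0
  0 5 0 0 0
  0 6 0 0 0
  0 0 0 0 0
  0 0 3 0 0
After step 4: ants at (1,1),(2,1),(3,2)
  0 0 0 0 0
  0 6 0 0 0
  0 7 0 0 0
  0 0 1 0 0
  0 0 2 0 0
After step 5: ants at (2,1),(1,1),(4,2)
  0 0 0 0 0
  0 7 0 0 0
  0 8 0 0 0
  0 0 0 0 0
  0 0 3 0 0
After step 6: ants at (1,1),(2,1),(3,2)
  0 0 0 0 0
  0 8 0 0 0
  0 9 0 0 0
  0 0 1 0 0
  0 0 2 0 0

0 0 0 0 0
0 8 0 0 0
0 9 0 0 0
0 0 1 0 0
0 0 2 0 0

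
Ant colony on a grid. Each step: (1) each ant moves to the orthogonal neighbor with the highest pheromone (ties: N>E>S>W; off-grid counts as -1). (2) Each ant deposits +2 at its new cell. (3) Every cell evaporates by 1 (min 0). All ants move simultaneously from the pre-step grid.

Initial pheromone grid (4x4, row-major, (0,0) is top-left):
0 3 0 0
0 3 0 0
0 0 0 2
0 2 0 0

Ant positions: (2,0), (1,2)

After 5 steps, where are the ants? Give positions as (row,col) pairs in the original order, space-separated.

Step 1: ant0:(2,0)->N->(1,0) | ant1:(1,2)->W->(1,1)
  grid max=4 at (1,1)
Step 2: ant0:(1,0)->E->(1,1) | ant1:(1,1)->N->(0,1)
  grid max=5 at (1,1)
Step 3: ant0:(1,1)->N->(0,1) | ant1:(0,1)->S->(1,1)
  grid max=6 at (1,1)
Step 4: ant0:(0,1)->S->(1,1) | ant1:(1,1)->N->(0,1)
  grid max=7 at (1,1)
Step 5: ant0:(1,1)->N->(0,1) | ant1:(0,1)->S->(1,1)
  grid max=8 at (1,1)

(0,1) (1,1)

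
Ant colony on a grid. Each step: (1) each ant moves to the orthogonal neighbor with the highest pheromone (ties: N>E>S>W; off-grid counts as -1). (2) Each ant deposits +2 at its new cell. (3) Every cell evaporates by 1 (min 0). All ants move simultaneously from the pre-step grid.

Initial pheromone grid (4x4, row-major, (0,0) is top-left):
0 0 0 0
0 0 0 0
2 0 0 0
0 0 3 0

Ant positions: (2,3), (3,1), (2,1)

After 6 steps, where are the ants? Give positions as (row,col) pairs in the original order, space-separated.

Step 1: ant0:(2,3)->N->(1,3) | ant1:(3,1)->E->(3,2) | ant2:(2,1)->W->(2,0)
  grid max=4 at (3,2)
Step 2: ant0:(1,3)->N->(0,3) | ant1:(3,2)->N->(2,2) | ant2:(2,0)->N->(1,0)
  grid max=3 at (3,2)
Step 3: ant0:(0,3)->S->(1,3) | ant1:(2,2)->S->(3,2) | ant2:(1,0)->S->(2,0)
  grid max=4 at (3,2)
Step 4: ant0:(1,3)->N->(0,3) | ant1:(3,2)->N->(2,2) | ant2:(2,0)->N->(1,0)
  grid max=3 at (3,2)
Step 5: ant0:(0,3)->S->(1,3) | ant1:(2,2)->S->(3,2) | ant2:(1,0)->S->(2,0)
  grid max=4 at (3,2)
Step 6: ant0:(1,3)->N->(0,3) | ant1:(3,2)->N->(2,2) | ant2:(2,0)->N->(1,0)
  grid max=3 at (3,2)

(0,3) (2,2) (1,0)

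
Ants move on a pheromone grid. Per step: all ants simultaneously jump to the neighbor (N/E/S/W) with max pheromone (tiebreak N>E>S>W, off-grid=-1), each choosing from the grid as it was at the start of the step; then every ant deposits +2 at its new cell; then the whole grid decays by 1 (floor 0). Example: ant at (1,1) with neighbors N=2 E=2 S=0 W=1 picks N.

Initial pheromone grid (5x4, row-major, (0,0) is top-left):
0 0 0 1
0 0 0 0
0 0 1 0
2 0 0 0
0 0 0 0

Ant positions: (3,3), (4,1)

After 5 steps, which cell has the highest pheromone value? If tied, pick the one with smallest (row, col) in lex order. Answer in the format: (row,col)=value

Answer: (0,3)=1

Derivation:
Step 1: ant0:(3,3)->N->(2,3) | ant1:(4,1)->N->(3,1)
  grid max=1 at (2,3)
Step 2: ant0:(2,3)->N->(1,3) | ant1:(3,1)->W->(3,0)
  grid max=2 at (3,0)
Step 3: ant0:(1,3)->N->(0,3) | ant1:(3,0)->N->(2,0)
  grid max=1 at (0,3)
Step 4: ant0:(0,3)->S->(1,3) | ant1:(2,0)->S->(3,0)
  grid max=2 at (3,0)
Step 5: ant0:(1,3)->N->(0,3) | ant1:(3,0)->N->(2,0)
  grid max=1 at (0,3)
Final grid:
  0 0 0 1
  0 0 0 0
  1 0 0 0
  1 0 0 0
  0 0 0 0
Max pheromone 1 at (0,3)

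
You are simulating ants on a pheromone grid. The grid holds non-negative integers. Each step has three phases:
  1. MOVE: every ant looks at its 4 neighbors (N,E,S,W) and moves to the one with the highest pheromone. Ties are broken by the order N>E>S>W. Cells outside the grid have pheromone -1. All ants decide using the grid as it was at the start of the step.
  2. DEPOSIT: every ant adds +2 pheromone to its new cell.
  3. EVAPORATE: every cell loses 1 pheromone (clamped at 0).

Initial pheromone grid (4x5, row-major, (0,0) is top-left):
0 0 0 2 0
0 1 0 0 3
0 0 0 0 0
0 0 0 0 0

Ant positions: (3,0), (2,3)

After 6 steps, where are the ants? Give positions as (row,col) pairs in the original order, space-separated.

Step 1: ant0:(3,0)->N->(2,0) | ant1:(2,3)->N->(1,3)
  grid max=2 at (1,4)
Step 2: ant0:(2,0)->N->(1,0) | ant1:(1,3)->E->(1,4)
  grid max=3 at (1,4)
Step 3: ant0:(1,0)->N->(0,0) | ant1:(1,4)->N->(0,4)
  grid max=2 at (1,4)
Step 4: ant0:(0,0)->E->(0,1) | ant1:(0,4)->S->(1,4)
  grid max=3 at (1,4)
Step 5: ant0:(0,1)->E->(0,2) | ant1:(1,4)->N->(0,4)
  grid max=2 at (1,4)
Step 6: ant0:(0,2)->E->(0,3) | ant1:(0,4)->S->(1,4)
  grid max=3 at (1,4)

(0,3) (1,4)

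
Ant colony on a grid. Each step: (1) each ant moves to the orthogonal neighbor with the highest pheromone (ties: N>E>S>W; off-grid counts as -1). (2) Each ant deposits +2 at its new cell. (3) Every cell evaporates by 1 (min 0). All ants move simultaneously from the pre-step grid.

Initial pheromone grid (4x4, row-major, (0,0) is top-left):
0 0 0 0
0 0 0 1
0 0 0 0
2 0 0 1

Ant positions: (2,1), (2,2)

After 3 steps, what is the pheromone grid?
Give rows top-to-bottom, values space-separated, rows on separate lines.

After step 1: ants at (1,1),(1,2)
  0 0 0 0
  0 1 1 0
  0 0 0 0
  1 0 0 0
After step 2: ants at (1,2),(1,1)
  0 0 0 0
  0 2 2 0
  0 0 0 0
  0 0 0 0
After step 3: ants at (1,1),(1,2)
  0 0 0 0
  0 3 3 0
  0 0 0 0
  0 0 0 0

0 0 0 0
0 3 3 0
0 0 0 0
0 0 0 0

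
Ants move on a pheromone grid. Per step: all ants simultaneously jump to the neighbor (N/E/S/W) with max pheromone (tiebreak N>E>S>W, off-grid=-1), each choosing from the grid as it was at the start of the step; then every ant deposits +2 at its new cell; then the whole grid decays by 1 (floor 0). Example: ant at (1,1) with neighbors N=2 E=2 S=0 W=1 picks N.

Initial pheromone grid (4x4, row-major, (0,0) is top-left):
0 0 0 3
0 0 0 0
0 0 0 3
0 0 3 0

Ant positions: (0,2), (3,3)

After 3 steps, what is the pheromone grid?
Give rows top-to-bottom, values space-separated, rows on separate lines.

After step 1: ants at (0,3),(2,3)
  0 0 0 4
  0 0 0 0
  0 0 0 4
  0 0 2 0
After step 2: ants at (1,3),(1,3)
  0 0 0 3
  0 0 0 3
  0 0 0 3
  0 0 1 0
After step 3: ants at (0,3),(0,3)
  0 0 0 6
  0 0 0 2
  0 0 0 2
  0 0 0 0

0 0 0 6
0 0 0 2
0 0 0 2
0 0 0 0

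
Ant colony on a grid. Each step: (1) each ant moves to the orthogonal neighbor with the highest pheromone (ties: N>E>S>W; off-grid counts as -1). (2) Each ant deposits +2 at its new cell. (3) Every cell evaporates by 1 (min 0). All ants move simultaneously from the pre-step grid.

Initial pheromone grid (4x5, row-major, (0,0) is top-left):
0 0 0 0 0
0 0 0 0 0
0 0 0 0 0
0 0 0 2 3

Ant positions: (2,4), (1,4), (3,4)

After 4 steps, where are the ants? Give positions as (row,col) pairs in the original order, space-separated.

Step 1: ant0:(2,4)->S->(3,4) | ant1:(1,4)->N->(0,4) | ant2:(3,4)->W->(3,3)
  grid max=4 at (3,4)
Step 2: ant0:(3,4)->W->(3,3) | ant1:(0,4)->S->(1,4) | ant2:(3,3)->E->(3,4)
  grid max=5 at (3,4)
Step 3: ant0:(3,3)->E->(3,4) | ant1:(1,4)->N->(0,4) | ant2:(3,4)->W->(3,3)
  grid max=6 at (3,4)
Step 4: ant0:(3,4)->W->(3,3) | ant1:(0,4)->S->(1,4) | ant2:(3,3)->E->(3,4)
  grid max=7 at (3,4)

(3,3) (1,4) (3,4)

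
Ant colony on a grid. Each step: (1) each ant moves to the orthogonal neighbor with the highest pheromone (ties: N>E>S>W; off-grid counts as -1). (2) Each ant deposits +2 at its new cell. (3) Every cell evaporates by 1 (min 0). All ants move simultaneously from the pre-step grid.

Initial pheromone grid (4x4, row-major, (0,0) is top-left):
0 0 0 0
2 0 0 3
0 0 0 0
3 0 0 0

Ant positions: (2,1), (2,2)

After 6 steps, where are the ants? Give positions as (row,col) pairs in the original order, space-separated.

Step 1: ant0:(2,1)->N->(1,1) | ant1:(2,2)->N->(1,2)
  grid max=2 at (1,3)
Step 2: ant0:(1,1)->E->(1,2) | ant1:(1,2)->E->(1,3)
  grid max=3 at (1,3)
Step 3: ant0:(1,2)->E->(1,3) | ant1:(1,3)->W->(1,2)
  grid max=4 at (1,3)
Step 4: ant0:(1,3)->W->(1,2) | ant1:(1,2)->E->(1,3)
  grid max=5 at (1,3)
Step 5: ant0:(1,2)->E->(1,3) | ant1:(1,3)->W->(1,2)
  grid max=6 at (1,3)
Step 6: ant0:(1,3)->W->(1,2) | ant1:(1,2)->E->(1,3)
  grid max=7 at (1,3)

(1,2) (1,3)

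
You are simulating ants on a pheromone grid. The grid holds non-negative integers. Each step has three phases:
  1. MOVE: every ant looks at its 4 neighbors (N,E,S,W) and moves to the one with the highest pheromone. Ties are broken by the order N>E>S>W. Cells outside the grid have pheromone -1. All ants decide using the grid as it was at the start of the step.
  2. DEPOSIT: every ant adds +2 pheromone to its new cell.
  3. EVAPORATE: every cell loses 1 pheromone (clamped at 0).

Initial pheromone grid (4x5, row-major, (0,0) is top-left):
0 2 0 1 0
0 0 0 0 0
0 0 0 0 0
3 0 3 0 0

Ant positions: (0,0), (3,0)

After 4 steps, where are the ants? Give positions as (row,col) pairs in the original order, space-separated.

Step 1: ant0:(0,0)->E->(0,1) | ant1:(3,0)->N->(2,0)
  grid max=3 at (0,1)
Step 2: ant0:(0,1)->E->(0,2) | ant1:(2,0)->S->(3,0)
  grid max=3 at (3,0)
Step 3: ant0:(0,2)->W->(0,1) | ant1:(3,0)->N->(2,0)
  grid max=3 at (0,1)
Step 4: ant0:(0,1)->E->(0,2) | ant1:(2,0)->S->(3,0)
  grid max=3 at (3,0)

(0,2) (3,0)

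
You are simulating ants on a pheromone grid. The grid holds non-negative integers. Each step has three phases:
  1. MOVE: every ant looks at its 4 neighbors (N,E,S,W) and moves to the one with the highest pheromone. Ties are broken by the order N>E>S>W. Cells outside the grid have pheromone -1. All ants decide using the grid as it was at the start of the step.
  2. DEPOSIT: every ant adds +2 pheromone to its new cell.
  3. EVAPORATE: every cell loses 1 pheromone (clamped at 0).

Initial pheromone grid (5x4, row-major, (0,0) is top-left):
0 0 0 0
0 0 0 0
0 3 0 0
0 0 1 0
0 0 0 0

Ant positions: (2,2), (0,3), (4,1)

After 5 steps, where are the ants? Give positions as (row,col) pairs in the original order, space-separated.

Step 1: ant0:(2,2)->W->(2,1) | ant1:(0,3)->S->(1,3) | ant2:(4,1)->N->(3,1)
  grid max=4 at (2,1)
Step 2: ant0:(2,1)->S->(3,1) | ant1:(1,3)->N->(0,3) | ant2:(3,1)->N->(2,1)
  grid max=5 at (2,1)
Step 3: ant0:(3,1)->N->(2,1) | ant1:(0,3)->S->(1,3) | ant2:(2,1)->S->(3,1)
  grid max=6 at (2,1)
Step 4: ant0:(2,1)->S->(3,1) | ant1:(1,3)->N->(0,3) | ant2:(3,1)->N->(2,1)
  grid max=7 at (2,1)
Step 5: ant0:(3,1)->N->(2,1) | ant1:(0,3)->S->(1,3) | ant2:(2,1)->S->(3,1)
  grid max=8 at (2,1)

(2,1) (1,3) (3,1)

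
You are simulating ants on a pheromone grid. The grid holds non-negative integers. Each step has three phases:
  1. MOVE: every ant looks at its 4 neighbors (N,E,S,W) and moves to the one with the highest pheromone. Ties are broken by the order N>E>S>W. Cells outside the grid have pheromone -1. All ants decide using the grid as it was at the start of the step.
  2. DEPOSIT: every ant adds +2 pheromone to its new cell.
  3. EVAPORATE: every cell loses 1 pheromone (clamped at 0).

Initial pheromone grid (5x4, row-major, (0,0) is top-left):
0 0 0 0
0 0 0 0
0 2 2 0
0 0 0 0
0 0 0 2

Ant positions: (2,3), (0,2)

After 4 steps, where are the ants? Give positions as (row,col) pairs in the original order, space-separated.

Step 1: ant0:(2,3)->W->(2,2) | ant1:(0,2)->E->(0,3)
  grid max=3 at (2,2)
Step 2: ant0:(2,2)->W->(2,1) | ant1:(0,3)->S->(1,3)
  grid max=2 at (2,1)
Step 3: ant0:(2,1)->E->(2,2) | ant1:(1,3)->N->(0,3)
  grid max=3 at (2,2)
Step 4: ant0:(2,2)->W->(2,1) | ant1:(0,3)->S->(1,3)
  grid max=2 at (2,1)

(2,1) (1,3)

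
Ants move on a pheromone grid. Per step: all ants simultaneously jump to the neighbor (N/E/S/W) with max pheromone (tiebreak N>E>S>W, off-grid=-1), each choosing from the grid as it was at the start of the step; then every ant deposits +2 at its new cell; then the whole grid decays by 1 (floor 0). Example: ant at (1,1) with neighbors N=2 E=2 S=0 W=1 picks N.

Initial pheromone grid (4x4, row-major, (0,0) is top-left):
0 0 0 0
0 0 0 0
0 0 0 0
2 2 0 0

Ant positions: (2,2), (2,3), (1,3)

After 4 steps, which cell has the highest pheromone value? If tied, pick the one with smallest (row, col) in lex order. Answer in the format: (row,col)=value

Step 1: ant0:(2,2)->N->(1,2) | ant1:(2,3)->N->(1,3) | ant2:(1,3)->N->(0,3)
  grid max=1 at (0,3)
Step 2: ant0:(1,2)->E->(1,3) | ant1:(1,3)->N->(0,3) | ant2:(0,3)->S->(1,3)
  grid max=4 at (1,3)
Step 3: ant0:(1,3)->N->(0,3) | ant1:(0,3)->S->(1,3) | ant2:(1,3)->N->(0,3)
  grid max=5 at (0,3)
Step 4: ant0:(0,3)->S->(1,3) | ant1:(1,3)->N->(0,3) | ant2:(0,3)->S->(1,3)
  grid max=8 at (1,3)
Final grid:
  0 0 0 6
  0 0 0 8
  0 0 0 0
  0 0 0 0
Max pheromone 8 at (1,3)

Answer: (1,3)=8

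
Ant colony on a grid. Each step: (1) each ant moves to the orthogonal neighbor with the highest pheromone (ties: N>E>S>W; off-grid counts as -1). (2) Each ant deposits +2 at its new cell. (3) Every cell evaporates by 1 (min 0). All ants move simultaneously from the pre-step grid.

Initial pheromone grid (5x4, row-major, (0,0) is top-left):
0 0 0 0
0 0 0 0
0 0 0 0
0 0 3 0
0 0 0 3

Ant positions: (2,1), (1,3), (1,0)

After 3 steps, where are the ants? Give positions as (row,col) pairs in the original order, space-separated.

Step 1: ant0:(2,1)->N->(1,1) | ant1:(1,3)->N->(0,3) | ant2:(1,0)->N->(0,0)
  grid max=2 at (3,2)
Step 2: ant0:(1,1)->N->(0,1) | ant1:(0,3)->S->(1,3) | ant2:(0,0)->E->(0,1)
  grid max=3 at (0,1)
Step 3: ant0:(0,1)->E->(0,2) | ant1:(1,3)->N->(0,3) | ant2:(0,1)->E->(0,2)
  grid max=3 at (0,2)

(0,2) (0,3) (0,2)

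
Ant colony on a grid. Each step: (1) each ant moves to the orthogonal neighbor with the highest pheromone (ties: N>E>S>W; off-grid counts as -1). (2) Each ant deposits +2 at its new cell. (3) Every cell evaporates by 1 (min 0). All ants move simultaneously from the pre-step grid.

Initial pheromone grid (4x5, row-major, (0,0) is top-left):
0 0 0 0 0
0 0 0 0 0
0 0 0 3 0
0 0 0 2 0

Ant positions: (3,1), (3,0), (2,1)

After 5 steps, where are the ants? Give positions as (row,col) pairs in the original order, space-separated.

Step 1: ant0:(3,1)->N->(2,1) | ant1:(3,0)->N->(2,0) | ant2:(2,1)->N->(1,1)
  grid max=2 at (2,3)
Step 2: ant0:(2,1)->N->(1,1) | ant1:(2,0)->E->(2,1) | ant2:(1,1)->S->(2,1)
  grid max=4 at (2,1)
Step 3: ant0:(1,1)->S->(2,1) | ant1:(2,1)->N->(1,1) | ant2:(2,1)->N->(1,1)
  grid max=5 at (1,1)
Step 4: ant0:(2,1)->N->(1,1) | ant1:(1,1)->S->(2,1) | ant2:(1,1)->S->(2,1)
  grid max=8 at (2,1)
Step 5: ant0:(1,1)->S->(2,1) | ant1:(2,1)->N->(1,1) | ant2:(2,1)->N->(1,1)
  grid max=9 at (1,1)

(2,1) (1,1) (1,1)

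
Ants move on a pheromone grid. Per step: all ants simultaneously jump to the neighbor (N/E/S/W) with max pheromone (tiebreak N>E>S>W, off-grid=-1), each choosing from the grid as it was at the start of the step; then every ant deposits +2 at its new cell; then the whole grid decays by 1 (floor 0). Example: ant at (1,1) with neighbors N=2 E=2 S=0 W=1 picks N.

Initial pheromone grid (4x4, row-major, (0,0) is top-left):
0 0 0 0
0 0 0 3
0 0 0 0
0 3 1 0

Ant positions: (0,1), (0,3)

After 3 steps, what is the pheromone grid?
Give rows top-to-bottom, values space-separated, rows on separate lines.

After step 1: ants at (0,2),(1,3)
  0 0 1 0
  0 0 0 4
  0 0 0 0
  0 2 0 0
After step 2: ants at (0,3),(0,3)
  0 0 0 3
  0 0 0 3
  0 0 0 0
  0 1 0 0
After step 3: ants at (1,3),(1,3)
  0 0 0 2
  0 0 0 6
  0 0 0 0
  0 0 0 0

0 0 0 2
0 0 0 6
0 0 0 0
0 0 0 0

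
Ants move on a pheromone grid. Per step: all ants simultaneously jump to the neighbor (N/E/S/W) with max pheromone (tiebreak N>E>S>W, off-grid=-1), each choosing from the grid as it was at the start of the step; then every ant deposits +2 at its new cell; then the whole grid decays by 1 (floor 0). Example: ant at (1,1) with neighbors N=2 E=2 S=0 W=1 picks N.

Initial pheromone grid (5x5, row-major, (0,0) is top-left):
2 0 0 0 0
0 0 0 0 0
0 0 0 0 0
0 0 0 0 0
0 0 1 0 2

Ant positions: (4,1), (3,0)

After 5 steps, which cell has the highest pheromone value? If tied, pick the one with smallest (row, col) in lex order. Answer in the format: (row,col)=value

Step 1: ant0:(4,1)->E->(4,2) | ant1:(3,0)->N->(2,0)
  grid max=2 at (4,2)
Step 2: ant0:(4,2)->N->(3,2) | ant1:(2,0)->N->(1,0)
  grid max=1 at (1,0)
Step 3: ant0:(3,2)->S->(4,2) | ant1:(1,0)->N->(0,0)
  grid max=2 at (4,2)
Step 4: ant0:(4,2)->N->(3,2) | ant1:(0,0)->E->(0,1)
  grid max=1 at (0,1)
Step 5: ant0:(3,2)->S->(4,2) | ant1:(0,1)->E->(0,2)
  grid max=2 at (4,2)
Final grid:
  0 0 1 0 0
  0 0 0 0 0
  0 0 0 0 0
  0 0 0 0 0
  0 0 2 0 0
Max pheromone 2 at (4,2)

Answer: (4,2)=2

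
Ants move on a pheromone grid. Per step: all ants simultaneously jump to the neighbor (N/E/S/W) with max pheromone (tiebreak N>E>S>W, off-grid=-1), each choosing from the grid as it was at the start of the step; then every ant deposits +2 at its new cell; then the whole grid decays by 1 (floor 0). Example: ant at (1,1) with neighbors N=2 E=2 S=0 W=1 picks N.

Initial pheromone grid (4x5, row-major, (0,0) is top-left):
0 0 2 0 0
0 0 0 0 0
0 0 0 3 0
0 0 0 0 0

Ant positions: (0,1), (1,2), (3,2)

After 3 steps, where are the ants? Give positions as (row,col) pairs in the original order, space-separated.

Step 1: ant0:(0,1)->E->(0,2) | ant1:(1,2)->N->(0,2) | ant2:(3,2)->N->(2,2)
  grid max=5 at (0,2)
Step 2: ant0:(0,2)->E->(0,3) | ant1:(0,2)->E->(0,3) | ant2:(2,2)->E->(2,3)
  grid max=4 at (0,2)
Step 3: ant0:(0,3)->W->(0,2) | ant1:(0,3)->W->(0,2) | ant2:(2,3)->N->(1,3)
  grid max=7 at (0,2)

(0,2) (0,2) (1,3)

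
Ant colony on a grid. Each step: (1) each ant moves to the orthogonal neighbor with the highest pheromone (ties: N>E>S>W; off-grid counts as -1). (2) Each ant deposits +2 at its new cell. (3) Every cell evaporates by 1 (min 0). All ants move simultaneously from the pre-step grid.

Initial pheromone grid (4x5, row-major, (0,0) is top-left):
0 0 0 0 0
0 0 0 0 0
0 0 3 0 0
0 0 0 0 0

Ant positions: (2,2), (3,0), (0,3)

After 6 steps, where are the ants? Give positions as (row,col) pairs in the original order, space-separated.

Step 1: ant0:(2,2)->N->(1,2) | ant1:(3,0)->N->(2,0) | ant2:(0,3)->E->(0,4)
  grid max=2 at (2,2)
Step 2: ant0:(1,2)->S->(2,2) | ant1:(2,0)->N->(1,0) | ant2:(0,4)->S->(1,4)
  grid max=3 at (2,2)
Step 3: ant0:(2,2)->N->(1,2) | ant1:(1,0)->N->(0,0) | ant2:(1,4)->N->(0,4)
  grid max=2 at (2,2)
Step 4: ant0:(1,2)->S->(2,2) | ant1:(0,0)->E->(0,1) | ant2:(0,4)->S->(1,4)
  grid max=3 at (2,2)
Step 5: ant0:(2,2)->N->(1,2) | ant1:(0,1)->E->(0,2) | ant2:(1,4)->N->(0,4)
  grid max=2 at (2,2)
Step 6: ant0:(1,2)->S->(2,2) | ant1:(0,2)->S->(1,2) | ant2:(0,4)->S->(1,4)
  grid max=3 at (2,2)

(2,2) (1,2) (1,4)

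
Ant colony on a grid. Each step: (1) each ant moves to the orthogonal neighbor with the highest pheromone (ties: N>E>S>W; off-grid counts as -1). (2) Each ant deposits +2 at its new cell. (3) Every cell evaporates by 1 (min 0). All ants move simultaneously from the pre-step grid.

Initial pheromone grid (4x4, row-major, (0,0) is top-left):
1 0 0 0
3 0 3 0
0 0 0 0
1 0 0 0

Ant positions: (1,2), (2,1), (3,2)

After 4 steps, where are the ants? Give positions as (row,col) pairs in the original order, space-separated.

Step 1: ant0:(1,2)->N->(0,2) | ant1:(2,1)->N->(1,1) | ant2:(3,2)->N->(2,2)
  grid max=2 at (1,0)
Step 2: ant0:(0,2)->S->(1,2) | ant1:(1,1)->E->(1,2) | ant2:(2,2)->N->(1,2)
  grid max=7 at (1,2)
Step 3: ant0:(1,2)->N->(0,2) | ant1:(1,2)->N->(0,2) | ant2:(1,2)->N->(0,2)
  grid max=6 at (1,2)
Step 4: ant0:(0,2)->S->(1,2) | ant1:(0,2)->S->(1,2) | ant2:(0,2)->S->(1,2)
  grid max=11 at (1,2)

(1,2) (1,2) (1,2)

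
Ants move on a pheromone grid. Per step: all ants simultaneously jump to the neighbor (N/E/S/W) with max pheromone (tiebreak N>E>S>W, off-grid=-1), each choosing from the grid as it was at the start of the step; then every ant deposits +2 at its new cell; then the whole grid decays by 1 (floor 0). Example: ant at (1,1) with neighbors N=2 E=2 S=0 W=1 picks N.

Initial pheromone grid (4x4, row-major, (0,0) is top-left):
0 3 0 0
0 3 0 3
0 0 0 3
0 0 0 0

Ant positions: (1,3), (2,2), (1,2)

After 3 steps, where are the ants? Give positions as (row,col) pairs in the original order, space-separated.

Step 1: ant0:(1,3)->S->(2,3) | ant1:(2,2)->E->(2,3) | ant2:(1,2)->E->(1,3)
  grid max=6 at (2,3)
Step 2: ant0:(2,3)->N->(1,3) | ant1:(2,3)->N->(1,3) | ant2:(1,3)->S->(2,3)
  grid max=7 at (1,3)
Step 3: ant0:(1,3)->S->(2,3) | ant1:(1,3)->S->(2,3) | ant2:(2,3)->N->(1,3)
  grid max=10 at (2,3)

(2,3) (2,3) (1,3)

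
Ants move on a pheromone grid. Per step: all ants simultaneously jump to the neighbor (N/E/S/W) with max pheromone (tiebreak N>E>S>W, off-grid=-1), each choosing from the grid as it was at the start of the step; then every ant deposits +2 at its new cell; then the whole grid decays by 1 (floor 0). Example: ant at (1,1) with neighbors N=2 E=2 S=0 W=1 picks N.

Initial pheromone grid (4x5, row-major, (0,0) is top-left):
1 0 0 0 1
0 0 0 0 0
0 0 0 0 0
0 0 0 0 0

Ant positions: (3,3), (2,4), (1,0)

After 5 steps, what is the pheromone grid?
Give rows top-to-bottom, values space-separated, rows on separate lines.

After step 1: ants at (2,3),(1,4),(0,0)
  2 0 0 0 0
  0 0 0 0 1
  0 0 0 1 0
  0 0 0 0 0
After step 2: ants at (1,3),(0,4),(0,1)
  1 1 0 0 1
  0 0 0 1 0
  0 0 0 0 0
  0 0 0 0 0
After step 3: ants at (0,3),(1,4),(0,0)
  2 0 0 1 0
  0 0 0 0 1
  0 0 0 0 0
  0 0 0 0 0
After step 4: ants at (0,4),(0,4),(0,1)
  1 1 0 0 3
  0 0 0 0 0
  0 0 0 0 0
  0 0 0 0 0
After step 5: ants at (1,4),(1,4),(0,0)
  2 0 0 0 2
  0 0 0 0 3
  0 0 0 0 0
  0 0 0 0 0

2 0 0 0 2
0 0 0 0 3
0 0 0 0 0
0 0 0 0 0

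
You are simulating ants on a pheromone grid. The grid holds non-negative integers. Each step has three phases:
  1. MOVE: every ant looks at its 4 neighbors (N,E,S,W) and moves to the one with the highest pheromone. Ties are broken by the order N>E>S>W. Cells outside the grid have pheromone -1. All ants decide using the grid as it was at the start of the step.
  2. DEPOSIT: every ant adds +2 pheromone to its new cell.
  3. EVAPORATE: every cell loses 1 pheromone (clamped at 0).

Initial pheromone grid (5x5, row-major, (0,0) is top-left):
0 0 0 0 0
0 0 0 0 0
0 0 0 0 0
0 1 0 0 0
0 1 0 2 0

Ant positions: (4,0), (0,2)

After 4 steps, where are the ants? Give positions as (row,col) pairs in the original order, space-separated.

Step 1: ant0:(4,0)->E->(4,1) | ant1:(0,2)->E->(0,3)
  grid max=2 at (4,1)
Step 2: ant0:(4,1)->N->(3,1) | ant1:(0,3)->E->(0,4)
  grid max=1 at (0,4)
Step 3: ant0:(3,1)->S->(4,1) | ant1:(0,4)->S->(1,4)
  grid max=2 at (4,1)
Step 4: ant0:(4,1)->N->(3,1) | ant1:(1,4)->N->(0,4)
  grid max=1 at (0,4)

(3,1) (0,4)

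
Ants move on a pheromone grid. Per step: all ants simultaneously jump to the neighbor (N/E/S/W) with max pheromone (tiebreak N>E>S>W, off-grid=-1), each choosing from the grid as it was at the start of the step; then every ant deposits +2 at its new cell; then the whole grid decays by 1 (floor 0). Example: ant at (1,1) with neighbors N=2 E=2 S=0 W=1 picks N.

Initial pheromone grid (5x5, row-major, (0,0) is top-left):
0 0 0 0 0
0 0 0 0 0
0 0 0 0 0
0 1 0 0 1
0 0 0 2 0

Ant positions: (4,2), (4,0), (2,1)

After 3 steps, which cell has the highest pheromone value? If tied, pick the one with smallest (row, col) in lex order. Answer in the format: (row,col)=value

Answer: (3,1)=4

Derivation:
Step 1: ant0:(4,2)->E->(4,3) | ant1:(4,0)->N->(3,0) | ant2:(2,1)->S->(3,1)
  grid max=3 at (4,3)
Step 2: ant0:(4,3)->N->(3,3) | ant1:(3,0)->E->(3,1) | ant2:(3,1)->W->(3,0)
  grid max=3 at (3,1)
Step 3: ant0:(3,3)->S->(4,3) | ant1:(3,1)->W->(3,0) | ant2:(3,0)->E->(3,1)
  grid max=4 at (3,1)
Final grid:
  0 0 0 0 0
  0 0 0 0 0
  0 0 0 0 0
  3 4 0 0 0
  0 0 0 3 0
Max pheromone 4 at (3,1)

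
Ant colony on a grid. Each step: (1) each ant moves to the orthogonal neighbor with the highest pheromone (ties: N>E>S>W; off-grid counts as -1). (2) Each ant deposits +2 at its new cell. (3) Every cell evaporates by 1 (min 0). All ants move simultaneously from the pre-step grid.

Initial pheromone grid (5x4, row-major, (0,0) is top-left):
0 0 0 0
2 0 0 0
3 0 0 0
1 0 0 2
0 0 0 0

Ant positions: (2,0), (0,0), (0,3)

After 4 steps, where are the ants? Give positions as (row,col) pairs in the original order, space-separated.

Step 1: ant0:(2,0)->N->(1,0) | ant1:(0,0)->S->(1,0) | ant2:(0,3)->S->(1,3)
  grid max=5 at (1,0)
Step 2: ant0:(1,0)->S->(2,0) | ant1:(1,0)->S->(2,0) | ant2:(1,3)->N->(0,3)
  grid max=5 at (2,0)
Step 3: ant0:(2,0)->N->(1,0) | ant1:(2,0)->N->(1,0) | ant2:(0,3)->S->(1,3)
  grid max=7 at (1,0)
Step 4: ant0:(1,0)->S->(2,0) | ant1:(1,0)->S->(2,0) | ant2:(1,3)->N->(0,3)
  grid max=7 at (2,0)

(2,0) (2,0) (0,3)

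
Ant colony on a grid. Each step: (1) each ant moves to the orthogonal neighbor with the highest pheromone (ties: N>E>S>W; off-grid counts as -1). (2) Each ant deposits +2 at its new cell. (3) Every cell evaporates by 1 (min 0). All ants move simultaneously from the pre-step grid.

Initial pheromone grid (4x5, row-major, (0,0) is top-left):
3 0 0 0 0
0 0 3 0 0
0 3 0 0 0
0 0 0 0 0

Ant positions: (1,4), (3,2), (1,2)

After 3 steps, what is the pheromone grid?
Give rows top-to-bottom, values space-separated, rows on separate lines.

After step 1: ants at (0,4),(2,2),(0,2)
  2 0 1 0 1
  0 0 2 0 0
  0 2 1 0 0
  0 0 0 0 0
After step 2: ants at (1,4),(1,2),(1,2)
  1 0 0 0 0
  0 0 5 0 1
  0 1 0 0 0
  0 0 0 0 0
After step 3: ants at (0,4),(0,2),(0,2)
  0 0 3 0 1
  0 0 4 0 0
  0 0 0 0 0
  0 0 0 0 0

0 0 3 0 1
0 0 4 0 0
0 0 0 0 0
0 0 0 0 0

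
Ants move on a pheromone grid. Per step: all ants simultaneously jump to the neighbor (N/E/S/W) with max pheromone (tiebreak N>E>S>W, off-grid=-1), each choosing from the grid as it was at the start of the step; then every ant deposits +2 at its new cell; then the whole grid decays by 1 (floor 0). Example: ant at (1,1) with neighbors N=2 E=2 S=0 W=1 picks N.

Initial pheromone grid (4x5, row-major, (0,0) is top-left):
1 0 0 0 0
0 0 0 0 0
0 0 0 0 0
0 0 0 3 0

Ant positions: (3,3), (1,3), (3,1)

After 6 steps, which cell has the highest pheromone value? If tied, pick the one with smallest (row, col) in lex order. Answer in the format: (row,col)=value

Answer: (0,4)=3

Derivation:
Step 1: ant0:(3,3)->N->(2,3) | ant1:(1,3)->N->(0,3) | ant2:(3,1)->N->(2,1)
  grid max=2 at (3,3)
Step 2: ant0:(2,3)->S->(3,3) | ant1:(0,3)->E->(0,4) | ant2:(2,1)->N->(1,1)
  grid max=3 at (3,3)
Step 3: ant0:(3,3)->N->(2,3) | ant1:(0,4)->S->(1,4) | ant2:(1,1)->N->(0,1)
  grid max=2 at (3,3)
Step 4: ant0:(2,3)->S->(3,3) | ant1:(1,4)->N->(0,4) | ant2:(0,1)->E->(0,2)
  grid max=3 at (3,3)
Step 5: ant0:(3,3)->N->(2,3) | ant1:(0,4)->S->(1,4) | ant2:(0,2)->E->(0,3)
  grid max=2 at (3,3)
Step 6: ant0:(2,3)->S->(3,3) | ant1:(1,4)->N->(0,4) | ant2:(0,3)->E->(0,4)
  grid max=3 at (0,4)
Final grid:
  0 0 0 0 3
  0 0 0 0 0
  0 0 0 0 0
  0 0 0 3 0
Max pheromone 3 at (0,4)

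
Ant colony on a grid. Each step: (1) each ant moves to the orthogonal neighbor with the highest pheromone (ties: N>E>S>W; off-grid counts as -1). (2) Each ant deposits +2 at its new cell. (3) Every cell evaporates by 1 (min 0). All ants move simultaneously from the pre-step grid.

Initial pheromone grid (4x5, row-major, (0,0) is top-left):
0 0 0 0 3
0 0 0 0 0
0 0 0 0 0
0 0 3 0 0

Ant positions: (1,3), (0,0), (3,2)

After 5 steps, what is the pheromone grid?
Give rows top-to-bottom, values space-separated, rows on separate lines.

After step 1: ants at (0,3),(0,1),(2,2)
  0 1 0 1 2
  0 0 0 0 0
  0 0 1 0 0
  0 0 2 0 0
After step 2: ants at (0,4),(0,2),(3,2)
  0 0 1 0 3
  0 0 0 0 0
  0 0 0 0 0
  0 0 3 0 0
After step 3: ants at (1,4),(0,3),(2,2)
  0 0 0 1 2
  0 0 0 0 1
  0 0 1 0 0
  0 0 2 0 0
After step 4: ants at (0,4),(0,4),(3,2)
  0 0 0 0 5
  0 0 0 0 0
  0 0 0 0 0
  0 0 3 0 0
After step 5: ants at (1,4),(1,4),(2,2)
  0 0 0 0 4
  0 0 0 0 3
  0 0 1 0 0
  0 0 2 0 0

0 0 0 0 4
0 0 0 0 3
0 0 1 0 0
0 0 2 0 0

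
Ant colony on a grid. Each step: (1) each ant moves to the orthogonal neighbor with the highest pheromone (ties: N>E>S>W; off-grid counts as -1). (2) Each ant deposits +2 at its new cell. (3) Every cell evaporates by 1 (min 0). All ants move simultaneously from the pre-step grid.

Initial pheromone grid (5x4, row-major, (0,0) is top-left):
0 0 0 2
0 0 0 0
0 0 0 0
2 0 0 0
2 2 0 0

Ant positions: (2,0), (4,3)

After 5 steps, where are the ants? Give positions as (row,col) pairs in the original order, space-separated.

Step 1: ant0:(2,0)->S->(3,0) | ant1:(4,3)->N->(3,3)
  grid max=3 at (3,0)
Step 2: ant0:(3,0)->S->(4,0) | ant1:(3,3)->N->(2,3)
  grid max=2 at (3,0)
Step 3: ant0:(4,0)->N->(3,0) | ant1:(2,3)->N->(1,3)
  grid max=3 at (3,0)
Step 4: ant0:(3,0)->S->(4,0) | ant1:(1,3)->N->(0,3)
  grid max=2 at (3,0)
Step 5: ant0:(4,0)->N->(3,0) | ant1:(0,3)->S->(1,3)
  grid max=3 at (3,0)

(3,0) (1,3)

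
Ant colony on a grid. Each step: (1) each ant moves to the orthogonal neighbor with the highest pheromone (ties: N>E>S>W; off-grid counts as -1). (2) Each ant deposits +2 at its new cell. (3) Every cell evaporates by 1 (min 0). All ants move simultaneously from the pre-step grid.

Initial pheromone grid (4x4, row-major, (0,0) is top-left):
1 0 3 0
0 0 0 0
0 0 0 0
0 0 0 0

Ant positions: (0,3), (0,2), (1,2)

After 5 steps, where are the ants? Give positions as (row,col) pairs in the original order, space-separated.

Step 1: ant0:(0,3)->W->(0,2) | ant1:(0,2)->E->(0,3) | ant2:(1,2)->N->(0,2)
  grid max=6 at (0,2)
Step 2: ant0:(0,2)->E->(0,3) | ant1:(0,3)->W->(0,2) | ant2:(0,2)->E->(0,3)
  grid max=7 at (0,2)
Step 3: ant0:(0,3)->W->(0,2) | ant1:(0,2)->E->(0,3) | ant2:(0,3)->W->(0,2)
  grid max=10 at (0,2)
Step 4: ant0:(0,2)->E->(0,3) | ant1:(0,3)->W->(0,2) | ant2:(0,2)->E->(0,3)
  grid max=11 at (0,2)
Step 5: ant0:(0,3)->W->(0,2) | ant1:(0,2)->E->(0,3) | ant2:(0,3)->W->(0,2)
  grid max=14 at (0,2)

(0,2) (0,3) (0,2)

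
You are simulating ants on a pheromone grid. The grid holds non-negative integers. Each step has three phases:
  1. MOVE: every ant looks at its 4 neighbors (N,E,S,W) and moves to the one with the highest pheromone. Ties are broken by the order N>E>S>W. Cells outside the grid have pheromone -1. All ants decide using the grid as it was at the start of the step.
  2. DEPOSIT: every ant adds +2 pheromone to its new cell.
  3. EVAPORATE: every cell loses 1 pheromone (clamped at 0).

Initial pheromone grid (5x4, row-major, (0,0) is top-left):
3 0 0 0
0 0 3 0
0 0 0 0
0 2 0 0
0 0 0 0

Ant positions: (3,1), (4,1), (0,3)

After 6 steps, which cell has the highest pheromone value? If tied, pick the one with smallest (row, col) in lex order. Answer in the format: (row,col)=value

Answer: (3,1)=8

Derivation:
Step 1: ant0:(3,1)->N->(2,1) | ant1:(4,1)->N->(3,1) | ant2:(0,3)->S->(1,3)
  grid max=3 at (3,1)
Step 2: ant0:(2,1)->S->(3,1) | ant1:(3,1)->N->(2,1) | ant2:(1,3)->W->(1,2)
  grid max=4 at (3,1)
Step 3: ant0:(3,1)->N->(2,1) | ant1:(2,1)->S->(3,1) | ant2:(1,2)->N->(0,2)
  grid max=5 at (3,1)
Step 4: ant0:(2,1)->S->(3,1) | ant1:(3,1)->N->(2,1) | ant2:(0,2)->S->(1,2)
  grid max=6 at (3,1)
Step 5: ant0:(3,1)->N->(2,1) | ant1:(2,1)->S->(3,1) | ant2:(1,2)->N->(0,2)
  grid max=7 at (3,1)
Step 6: ant0:(2,1)->S->(3,1) | ant1:(3,1)->N->(2,1) | ant2:(0,2)->S->(1,2)
  grid max=8 at (3,1)
Final grid:
  0 0 0 0
  0 0 3 0
  0 6 0 0
  0 8 0 0
  0 0 0 0
Max pheromone 8 at (3,1)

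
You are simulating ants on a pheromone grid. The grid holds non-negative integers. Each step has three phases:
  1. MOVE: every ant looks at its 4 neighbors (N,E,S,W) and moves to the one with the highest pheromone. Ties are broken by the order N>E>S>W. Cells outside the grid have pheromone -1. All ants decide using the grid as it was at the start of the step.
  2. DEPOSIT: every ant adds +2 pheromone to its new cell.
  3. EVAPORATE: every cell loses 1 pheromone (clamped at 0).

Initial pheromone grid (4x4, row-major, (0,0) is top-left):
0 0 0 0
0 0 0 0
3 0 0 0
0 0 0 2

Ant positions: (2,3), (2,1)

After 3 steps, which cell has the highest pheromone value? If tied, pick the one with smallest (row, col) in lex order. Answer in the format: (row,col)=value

Answer: (2,0)=4

Derivation:
Step 1: ant0:(2,3)->S->(3,3) | ant1:(2,1)->W->(2,0)
  grid max=4 at (2,0)
Step 2: ant0:(3,3)->N->(2,3) | ant1:(2,0)->N->(1,0)
  grid max=3 at (2,0)
Step 3: ant0:(2,3)->S->(3,3) | ant1:(1,0)->S->(2,0)
  grid max=4 at (2,0)
Final grid:
  0 0 0 0
  0 0 0 0
  4 0 0 0
  0 0 0 3
Max pheromone 4 at (2,0)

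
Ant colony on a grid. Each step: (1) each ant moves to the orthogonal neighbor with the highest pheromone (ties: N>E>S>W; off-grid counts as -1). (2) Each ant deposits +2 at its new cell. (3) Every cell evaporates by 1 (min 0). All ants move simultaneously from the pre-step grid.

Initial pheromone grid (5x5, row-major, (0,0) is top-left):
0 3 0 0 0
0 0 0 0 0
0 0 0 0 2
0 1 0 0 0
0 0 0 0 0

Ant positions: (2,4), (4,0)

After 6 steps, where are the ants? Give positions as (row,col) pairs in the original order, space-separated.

Step 1: ant0:(2,4)->N->(1,4) | ant1:(4,0)->N->(3,0)
  grid max=2 at (0,1)
Step 2: ant0:(1,4)->S->(2,4) | ant1:(3,0)->N->(2,0)
  grid max=2 at (2,4)
Step 3: ant0:(2,4)->N->(1,4) | ant1:(2,0)->N->(1,0)
  grid max=1 at (1,0)
Step 4: ant0:(1,4)->S->(2,4) | ant1:(1,0)->N->(0,0)
  grid max=2 at (2,4)
Step 5: ant0:(2,4)->N->(1,4) | ant1:(0,0)->E->(0,1)
  grid max=1 at (0,1)
Step 6: ant0:(1,4)->S->(2,4) | ant1:(0,1)->E->(0,2)
  grid max=2 at (2,4)

(2,4) (0,2)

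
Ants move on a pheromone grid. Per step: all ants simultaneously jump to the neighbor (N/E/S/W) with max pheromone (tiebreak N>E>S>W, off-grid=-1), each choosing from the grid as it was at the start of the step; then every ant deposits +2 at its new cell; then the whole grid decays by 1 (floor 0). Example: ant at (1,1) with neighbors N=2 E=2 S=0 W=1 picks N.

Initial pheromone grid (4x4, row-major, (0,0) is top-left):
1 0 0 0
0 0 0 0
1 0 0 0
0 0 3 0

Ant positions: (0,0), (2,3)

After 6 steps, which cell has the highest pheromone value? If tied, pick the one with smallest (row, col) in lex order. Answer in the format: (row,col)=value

Step 1: ant0:(0,0)->E->(0,1) | ant1:(2,3)->N->(1,3)
  grid max=2 at (3,2)
Step 2: ant0:(0,1)->E->(0,2) | ant1:(1,3)->N->(0,3)
  grid max=1 at (0,2)
Step 3: ant0:(0,2)->E->(0,3) | ant1:(0,3)->W->(0,2)
  grid max=2 at (0,2)
Step 4: ant0:(0,3)->W->(0,2) | ant1:(0,2)->E->(0,3)
  grid max=3 at (0,2)
Step 5: ant0:(0,2)->E->(0,3) | ant1:(0,3)->W->(0,2)
  grid max=4 at (0,2)
Step 6: ant0:(0,3)->W->(0,2) | ant1:(0,2)->E->(0,3)
  grid max=5 at (0,2)
Final grid:
  0 0 5 5
  0 0 0 0
  0 0 0 0
  0 0 0 0
Max pheromone 5 at (0,2)

Answer: (0,2)=5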